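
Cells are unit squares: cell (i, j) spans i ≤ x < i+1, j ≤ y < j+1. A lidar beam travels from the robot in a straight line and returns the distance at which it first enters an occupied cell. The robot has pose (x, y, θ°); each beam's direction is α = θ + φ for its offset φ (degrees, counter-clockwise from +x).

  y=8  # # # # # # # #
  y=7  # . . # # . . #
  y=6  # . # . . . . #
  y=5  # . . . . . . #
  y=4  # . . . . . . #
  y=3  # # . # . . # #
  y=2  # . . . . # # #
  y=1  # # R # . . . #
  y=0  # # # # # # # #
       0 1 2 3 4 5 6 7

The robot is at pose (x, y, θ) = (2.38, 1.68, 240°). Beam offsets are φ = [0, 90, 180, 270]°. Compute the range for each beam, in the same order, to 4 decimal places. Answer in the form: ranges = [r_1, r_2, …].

ranges = [0.7600, 0.7159, 1.5242, 0.4388]

beam 1: φ=0°, α=240°
  d=(-0.5000,-0.8660)  start (2,1)  tX=0.7600 tY=0.7852  stride 1/|dx|=2.0000 1/|dy|=1.1547
    cross x-line → (1,1), t=0.7600 (wall)
  → r_1 = 0.7600
beam 2: φ=90°, α=330°
  d=(0.8660,-0.5000)  start (2,1)  tX=0.7159 tY=1.3600  stride 1/|dx|=1.1547 1/|dy|=2.0000
    cross x-line → (3,1), t=0.7159 (wall)
  → r_2 = 0.7159
beam 3: φ=180°, α=60°
  d=(0.5000,0.8660)  start (2,1)  tX=1.2400 tY=0.3695  stride 1/|dx|=2.0000 1/|dy|=1.1547
    cross y-line → (2,2), t=0.3695
    cross x-line → (3,2), t=1.2400
    cross y-line → (3,3), t=1.5242 (wall)
  → r_3 = 1.5242
beam 4: φ=270°, α=150°
  d=(-0.8660,0.5000)  start (2,1)  tX=0.4388 tY=0.6400  stride 1/|dx|=1.1547 1/|dy|=2.0000
    cross x-line → (1,1), t=0.4388 (wall)
  → r_4 = 0.4388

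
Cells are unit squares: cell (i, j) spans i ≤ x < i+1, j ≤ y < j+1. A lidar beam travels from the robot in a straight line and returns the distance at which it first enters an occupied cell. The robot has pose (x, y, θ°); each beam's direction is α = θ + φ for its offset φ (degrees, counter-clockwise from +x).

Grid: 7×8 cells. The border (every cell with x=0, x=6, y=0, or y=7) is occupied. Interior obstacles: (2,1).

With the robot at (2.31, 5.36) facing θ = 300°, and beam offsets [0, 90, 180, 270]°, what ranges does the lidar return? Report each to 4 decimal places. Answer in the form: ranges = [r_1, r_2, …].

beam 1: φ=0°, α=300°
  cosα=0.5000 sinα=-0.8660 | (2,5) | tMaxX 1.3800 tMaxY 0.4157 | tΔX 2.0000 tΔY 1.1547
    t=0.4157 [y] (2,4)
    t=1.3800 [x] (3,4)
    t=1.5704 [y] (3,3)
    t=2.7251 [y] (3,2)
    t=3.3800 [x] (4,2)
    t=3.8798 [y] (4,1)
    t=5.0345 [y] (4,0) — stop
  → r_1 = 5.0345
beam 2: φ=90°, α=30°
  cosα=0.8660 sinα=0.5000 | (2,5) | tMaxX 0.7967 tMaxY 1.2800 | tΔX 1.1547 tΔY 2.0000
    t=0.7967 [x] (3,5)
    t=1.2800 [y] (3,6)
    t=1.9514 [x] (4,6)
    t=3.1061 [x] (5,6)
    t=3.2800 [y] (5,7) — stop
  → r_2 = 3.2800
beam 3: φ=180°, α=120°
  cosα=-0.5000 sinα=0.8660 | (2,5) | tMaxX 0.6200 tMaxY 0.7390 | tΔX 2.0000 tΔY 1.1547
    t=0.6200 [x] (1,5)
    t=0.7390 [y] (1,6)
    t=1.8937 [y] (1,7) — stop
  → r_3 = 1.8937
beam 4: φ=270°, α=210°
  cosα=-0.8660 sinα=-0.5000 | (2,5) | tMaxX 0.3580 tMaxY 0.7200 | tΔX 1.1547 tΔY 2.0000
    t=0.3580 [x] (1,5)
    t=0.7200 [y] (1,4)
    t=1.5127 [x] (0,4) — stop
  → r_4 = 1.5127

ranges = [5.0345, 3.2800, 1.8937, 1.5127]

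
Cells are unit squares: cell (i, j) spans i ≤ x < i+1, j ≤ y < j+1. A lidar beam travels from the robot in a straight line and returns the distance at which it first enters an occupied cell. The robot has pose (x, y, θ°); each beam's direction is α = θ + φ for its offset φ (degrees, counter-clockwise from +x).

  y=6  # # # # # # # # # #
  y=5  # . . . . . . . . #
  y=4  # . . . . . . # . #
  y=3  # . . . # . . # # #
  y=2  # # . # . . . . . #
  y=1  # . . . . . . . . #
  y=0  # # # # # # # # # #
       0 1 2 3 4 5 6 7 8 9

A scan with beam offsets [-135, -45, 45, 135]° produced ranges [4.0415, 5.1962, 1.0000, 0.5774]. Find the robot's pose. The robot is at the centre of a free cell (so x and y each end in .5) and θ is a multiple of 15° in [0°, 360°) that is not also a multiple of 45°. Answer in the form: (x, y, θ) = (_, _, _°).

Candidates: 34 free-cell centres × 16 headings = 544 poses. Raycast each; keep the one whose scan matches to 4 dp.
  (4.5, 4.5, 150°): beam 1 = 4.6587 ≠ 4.0415 ✗
  (2.5, 2.5, 345°): beam 1 = 0.5774 ≠ 4.0415 ✗
  (5.5, 4.5, 165°): beam 1 = 3.0000 ≠ 4.0415 ✗
  (5.5, 3.5, 165°): beam 1 = 1.7321 ≠ 4.0415 ✗
  (1.5, 5.5, 240°): beam 1 = 0.5176 ≠ 4.0415 ✗
  …
  (4.5, 5.5, 345°): r_1=4.0415, r_2=5.1962, r_3=1.0000, r_4=0.5774 — all match ✓
Only this pose fits every beam.

(x, y, θ) = (4.5, 5.5, 345°)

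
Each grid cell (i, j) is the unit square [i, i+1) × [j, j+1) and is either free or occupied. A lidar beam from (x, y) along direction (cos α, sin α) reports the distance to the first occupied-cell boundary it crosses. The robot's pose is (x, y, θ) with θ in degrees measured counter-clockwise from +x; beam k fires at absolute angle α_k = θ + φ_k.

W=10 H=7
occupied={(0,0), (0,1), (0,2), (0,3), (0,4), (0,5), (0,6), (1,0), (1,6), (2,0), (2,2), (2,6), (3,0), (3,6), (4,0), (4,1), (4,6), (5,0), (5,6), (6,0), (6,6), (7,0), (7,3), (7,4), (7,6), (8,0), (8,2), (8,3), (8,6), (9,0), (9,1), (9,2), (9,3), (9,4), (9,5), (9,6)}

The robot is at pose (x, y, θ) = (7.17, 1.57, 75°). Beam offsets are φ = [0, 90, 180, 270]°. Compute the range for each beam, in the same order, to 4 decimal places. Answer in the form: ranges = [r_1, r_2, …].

beam 1: φ=0°, α=75°
  dir = (cos 75°, sin 75°) = (0.2588, 0.9659); from cell (7,1)
  next x-line at t=3.2069, next y-line at t=0.4452; Δt_x=3.8637, Δt_y=1.0353
    y: enter (7,2) at t=0.4452
    y: enter (7,3) at t=1.4804 ← occupied
  → r_1 = 1.4804
beam 2: φ=90°, α=165°
  dir = (cos 165°, sin 165°) = (-0.9659, 0.2588); from cell (7,1)
  next x-line at t=0.1760, next y-line at t=1.6614; Δt_x=1.0353, Δt_y=3.8637
    x: enter (6,1) at t=0.1760
    x: enter (5,1) at t=1.2113
    y: enter (5,2) at t=1.6614
    x: enter (4,2) at t=2.2465
    x: enter (3,2) at t=3.2818
    x: enter (2,2) at t=4.3171 ← occupied
  → r_2 = 4.3171
beam 3: φ=180°, α=255°
  dir = (cos 255°, sin 255°) = (-0.2588, -0.9659); from cell (7,1)
  next x-line at t=0.6568, next y-line at t=0.5901; Δt_x=3.8637, Δt_y=1.0353
    y: enter (7,0) at t=0.5901 ← occupied
  → r_3 = 0.5901
beam 4: φ=270°, α=345°
  dir = (cos 345°, sin 345°) = (0.9659, -0.2588); from cell (7,1)
  next x-line at t=0.8593, next y-line at t=2.2023; Δt_x=1.0353, Δt_y=3.8637
    x: enter (8,1) at t=0.8593
    x: enter (9,1) at t=1.8946 ← occupied
  → r_4 = 1.8946

ranges = [1.4804, 4.3171, 0.5901, 1.8946]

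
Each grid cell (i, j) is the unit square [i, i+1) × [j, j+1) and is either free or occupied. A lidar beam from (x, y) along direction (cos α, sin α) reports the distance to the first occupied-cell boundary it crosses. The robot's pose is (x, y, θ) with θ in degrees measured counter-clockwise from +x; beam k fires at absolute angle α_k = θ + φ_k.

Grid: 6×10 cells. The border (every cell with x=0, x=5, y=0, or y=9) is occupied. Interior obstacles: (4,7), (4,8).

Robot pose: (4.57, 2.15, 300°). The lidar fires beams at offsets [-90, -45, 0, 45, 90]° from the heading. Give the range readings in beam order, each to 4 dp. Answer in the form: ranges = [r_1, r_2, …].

ranges = [2.3000, 1.1906, 0.8600, 0.4452, 0.4965]

beam 1: φ=-90°, α=210°
  cosα=-0.8660 sinα=-0.5000 | (4,2) | tMaxX 0.6582 tMaxY 0.3000 | tΔX 1.1547 tΔY 2.0000
    t=0.3000 [y] (4,1)
    t=0.6582 [x] (3,1)
    t=1.8129 [x] (2,1)
    t=2.3000 [y] (2,0) — stop
  → r_1 = 2.3000
beam 2: φ=-45°, α=255°
  cosα=-0.2588 sinα=-0.9659 | (4,2) | tMaxX 2.2023 tMaxY 0.1553 | tΔX 3.8637 tΔY 1.0353
    t=0.1553 [y] (4,1)
    t=1.1906 [y] (4,0) — stop
  → r_2 = 1.1906
beam 3: φ=0°, α=300°
  cosα=0.5000 sinα=-0.8660 | (4,2) | tMaxX 0.8600 tMaxY 0.1732 | tΔX 2.0000 tΔY 1.1547
    t=0.1732 [y] (4,1)
    t=0.8600 [x] (5,1) — stop
  → r_3 = 0.8600
beam 4: φ=45°, α=345°
  cosα=0.9659 sinα=-0.2588 | (4,2) | tMaxX 0.4452 tMaxY 0.5796 | tΔX 1.0353 tΔY 3.8637
    t=0.4452 [x] (5,2) — stop
  → r_4 = 0.4452
beam 5: φ=90°, α=30°
  cosα=0.8660 sinα=0.5000 | (4,2) | tMaxX 0.4965 tMaxY 1.7000 | tΔX 1.1547 tΔY 2.0000
    t=0.4965 [x] (5,2) — stop
  → r_5 = 0.4965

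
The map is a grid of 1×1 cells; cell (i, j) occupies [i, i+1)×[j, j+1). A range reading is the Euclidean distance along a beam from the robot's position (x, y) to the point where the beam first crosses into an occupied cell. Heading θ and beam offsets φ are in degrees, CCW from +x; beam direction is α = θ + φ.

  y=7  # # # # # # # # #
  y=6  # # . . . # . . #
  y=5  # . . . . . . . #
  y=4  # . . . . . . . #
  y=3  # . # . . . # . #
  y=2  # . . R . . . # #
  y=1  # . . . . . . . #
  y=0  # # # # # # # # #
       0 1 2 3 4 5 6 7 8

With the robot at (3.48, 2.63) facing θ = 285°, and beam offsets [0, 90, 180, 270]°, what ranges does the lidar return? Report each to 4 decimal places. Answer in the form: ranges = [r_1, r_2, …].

beam 1: φ=0°, α=285°
  cosα=0.2588 sinα=-0.9659 | (3,2) | tMaxX 2.0091 tMaxY 0.6522 | tΔX 3.8637 tΔY 1.0353
    t=0.6522 [y] (3,1)
    t=1.6875 [y] (3,0) — stop
  → r_1 = 1.6875
beam 2: φ=90°, α=15°
  cosα=0.9659 sinα=0.2588 | (3,2) | tMaxX 0.5383 tMaxY 1.4296 | tΔX 1.0353 tΔY 3.8637
    t=0.5383 [x] (4,2)
    t=1.4296 [y] (4,3)
    t=1.5736 [x] (5,3)
    t=2.6089 [x] (6,3) — stop
  → r_2 = 2.6089
beam 3: φ=180°, α=105°
  cosα=-0.2588 sinα=0.9659 | (3,2) | tMaxX 1.8546 tMaxY 0.3831 | tΔX 3.8637 tΔY 1.0353
    t=0.3831 [y] (3,3)
    t=1.4183 [y] (3,4)
    t=1.8546 [x] (2,4)
    t=2.4536 [y] (2,5)
    t=3.4889 [y] (2,6)
    t=4.5242 [y] (2,7) — stop
  → r_3 = 4.5242
beam 4: φ=270°, α=195°
  cosα=-0.9659 sinα=-0.2588 | (3,2) | tMaxX 0.4969 tMaxY 2.4341 | tΔX 1.0353 tΔY 3.8637
    t=0.4969 [x] (2,2)
    t=1.5322 [x] (1,2)
    t=2.4341 [y] (1,1)
    t=2.5675 [x] (0,1) — stop
  → r_4 = 2.5675

ranges = [1.6875, 2.6089, 4.5242, 2.5675]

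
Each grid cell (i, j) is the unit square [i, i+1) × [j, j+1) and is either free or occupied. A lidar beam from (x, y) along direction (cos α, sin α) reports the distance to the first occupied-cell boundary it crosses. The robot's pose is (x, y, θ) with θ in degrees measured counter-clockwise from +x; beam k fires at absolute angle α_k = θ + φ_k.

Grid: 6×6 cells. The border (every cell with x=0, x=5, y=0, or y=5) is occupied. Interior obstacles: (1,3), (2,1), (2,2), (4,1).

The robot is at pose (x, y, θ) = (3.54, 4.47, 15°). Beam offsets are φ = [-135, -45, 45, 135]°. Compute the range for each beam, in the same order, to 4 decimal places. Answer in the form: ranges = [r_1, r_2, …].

beam 1: φ=-135°, α=240°
  direction (-0.5000, -0.8660); cell (3,4); t to first gridline: x 1.0800, y 0.5427 (then +2.0000 / +1.1547)
    (3,3) via y @ 0.5427
    (2,3) via x @ 1.0800
    (2,2) via y @ 1.6974  # hit
  → r_1 = 1.6974
beam 2: φ=-45°, α=330°
  direction (0.8660, -0.5000); cell (3,4); t to first gridline: x 0.5312, y 0.9400 (then +1.1547 / +2.0000)
    (4,4) via x @ 0.5312
    (4,3) via y @ 0.9400
    (5,3) via x @ 1.6859  # hit
  → r_2 = 1.6859
beam 3: φ=45°, α=60°
  direction (0.5000, 0.8660); cell (3,4); t to first gridline: x 0.9200, y 0.6120 (then +2.0000 / +1.1547)
    (3,5) via y @ 0.6120  # hit
  → r_3 = 0.6120
beam 4: φ=135°, α=150°
  direction (-0.8660, 0.5000); cell (3,4); t to first gridline: x 0.6235, y 1.0600 (then +1.1547 / +2.0000)
    (2,4) via x @ 0.6235
    (2,5) via y @ 1.0600  # hit
  → r_4 = 1.0600

ranges = [1.6974, 1.6859, 0.6120, 1.0600]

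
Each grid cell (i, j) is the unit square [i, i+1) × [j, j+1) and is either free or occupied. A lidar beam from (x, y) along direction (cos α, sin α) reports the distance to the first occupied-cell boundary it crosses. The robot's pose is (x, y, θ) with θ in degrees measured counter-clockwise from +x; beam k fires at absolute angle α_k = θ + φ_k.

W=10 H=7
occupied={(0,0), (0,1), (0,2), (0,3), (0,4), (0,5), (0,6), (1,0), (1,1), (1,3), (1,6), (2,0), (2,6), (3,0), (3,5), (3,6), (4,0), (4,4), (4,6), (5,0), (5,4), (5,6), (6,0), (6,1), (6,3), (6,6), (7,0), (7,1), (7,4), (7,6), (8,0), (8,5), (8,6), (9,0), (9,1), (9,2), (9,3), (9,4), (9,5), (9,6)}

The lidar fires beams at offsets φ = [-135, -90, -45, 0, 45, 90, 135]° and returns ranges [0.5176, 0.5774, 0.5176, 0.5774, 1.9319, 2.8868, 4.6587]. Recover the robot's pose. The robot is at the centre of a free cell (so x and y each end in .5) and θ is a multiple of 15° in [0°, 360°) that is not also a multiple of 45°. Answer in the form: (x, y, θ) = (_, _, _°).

(x, y, θ) = (5.5, 1.5, 30°)

Enumerate (i+0.5, j+0.5, θ) over the 30 free cells and 16 admissible headings. For each, cast all 7 beams and compare to the given ranges.
  (1.5, 4.5, 105°): beam 1 = 5.1962 ≠ 0.5176 ✗
  (5.5, 1.5, 165°): beam 1 = 0.5774 ≠ 0.5176 ✗
  (7.5, 2.5, 150°): beam 1 = 1.5529 ≠ 0.5176 ✗
  (5.5, 2.5, 105°): beam 1 = 1.0000 ≠ 0.5176 ✗
  …
  (5.5, 1.5, 30°): r_1=0.5176, r_2=0.5774, r_3=0.5176, r_4=0.5774, r_5=1.9319, r_6=2.8868, r_7=4.6587 — all match ✓
No second candidate reproduces the full scan.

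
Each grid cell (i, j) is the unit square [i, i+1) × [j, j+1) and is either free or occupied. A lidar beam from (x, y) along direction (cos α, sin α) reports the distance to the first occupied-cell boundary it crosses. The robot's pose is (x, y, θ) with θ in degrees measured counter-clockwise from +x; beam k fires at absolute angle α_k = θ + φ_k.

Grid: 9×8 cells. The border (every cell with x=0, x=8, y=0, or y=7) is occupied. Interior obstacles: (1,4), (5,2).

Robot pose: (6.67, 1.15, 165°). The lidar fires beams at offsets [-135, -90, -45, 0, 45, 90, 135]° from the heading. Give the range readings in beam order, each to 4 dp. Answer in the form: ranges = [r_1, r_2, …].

beam 1: φ=-135°, α=30°
  dir = (cos 30°, sin 30°) = (0.8660, 0.5000); from cell (6,1)
  next x-line at t=0.3811, next y-line at t=1.7000; Δt_x=1.1547, Δt_y=2.0000
    x: enter (7,1) at t=0.3811
    x: enter (8,1) at t=1.5358 ← occupied
  → r_1 = 1.5358
beam 2: φ=-90°, α=75°
  dir = (cos 75°, sin 75°) = (0.2588, 0.9659); from cell (6,1)
  next x-line at t=1.2750, next y-line at t=0.8800; Δt_x=3.8637, Δt_y=1.0353
    y: enter (6,2) at t=0.8800
    x: enter (7,2) at t=1.2750
    y: enter (7,3) at t=1.9153
    y: enter (7,4) at t=2.9505
    y: enter (7,5) at t=3.9858
    y: enter (7,6) at t=5.0211
    x: enter (8,6) at t=5.1387 ← occupied
  → r_2 = 5.1387
beam 3: φ=-45°, α=120°
  dir = (cos 120°, sin 120°) = (-0.5000, 0.8660); from cell (6,1)
  next x-line at t=1.3400, next y-line at t=0.9815; Δt_x=2.0000, Δt_y=1.1547
    y: enter (6,2) at t=0.9815
    x: enter (5,2) at t=1.3400 ← occupied
  → r_3 = 1.3400
beam 4: φ=0°, α=165°
  dir = (cos 165°, sin 165°) = (-0.9659, 0.2588); from cell (6,1)
  next x-line at t=0.6936, next y-line at t=3.2841; Δt_x=1.0353, Δt_y=3.8637
    x: enter (5,1) at t=0.6936
    x: enter (4,1) at t=1.7289
    x: enter (3,1) at t=2.7642
    y: enter (3,2) at t=3.2841
    x: enter (2,2) at t=3.7995
    x: enter (1,2) at t=4.8347
    x: enter (0,2) at t=5.8700 ← occupied
  → r_4 = 5.8700
beam 5: φ=45°, α=210°
  dir = (cos 210°, sin 210°) = (-0.8660, -0.5000); from cell (6,1)
  next x-line at t=0.7736, next y-line at t=0.3000; Δt_x=1.1547, Δt_y=2.0000
    y: enter (6,0) at t=0.3000 ← occupied
  → r_5 = 0.3000
beam 6: φ=90°, α=255°
  dir = (cos 255°, sin 255°) = (-0.2588, -0.9659); from cell (6,1)
  next x-line at t=2.5887, next y-line at t=0.1553; Δt_x=3.8637, Δt_y=1.0353
    y: enter (6,0) at t=0.1553 ← occupied
  → r_6 = 0.1553
beam 7: φ=135°, α=300°
  dir = (cos 300°, sin 300°) = (0.5000, -0.8660); from cell (6,1)
  next x-line at t=0.6600, next y-line at t=0.1732; Δt_x=2.0000, Δt_y=1.1547
    y: enter (6,0) at t=0.1732 ← occupied
  → r_7 = 0.1732

ranges = [1.5358, 5.1387, 1.3400, 5.8700, 0.3000, 0.1553, 0.1732]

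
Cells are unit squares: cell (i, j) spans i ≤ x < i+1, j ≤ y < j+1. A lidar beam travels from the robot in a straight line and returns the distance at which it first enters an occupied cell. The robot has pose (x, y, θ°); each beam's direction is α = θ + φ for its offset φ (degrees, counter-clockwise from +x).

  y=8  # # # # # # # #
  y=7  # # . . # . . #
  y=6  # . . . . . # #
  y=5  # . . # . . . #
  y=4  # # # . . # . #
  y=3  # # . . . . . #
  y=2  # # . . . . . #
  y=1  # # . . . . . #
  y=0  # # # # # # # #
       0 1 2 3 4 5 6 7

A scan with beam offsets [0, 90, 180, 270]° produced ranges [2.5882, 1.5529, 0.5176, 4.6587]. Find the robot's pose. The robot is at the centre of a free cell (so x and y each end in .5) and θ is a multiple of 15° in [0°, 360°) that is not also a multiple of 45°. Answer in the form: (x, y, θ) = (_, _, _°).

(x, y, θ) = (4.5, 5.5, 345°)

Candidates: 32 free-cell centres × 16 headings = 512 poses. Raycast each; keep the one whose scan matches to 4 dp.
  (2.5, 7.5, 195°): beam 1 = 0.5176 ≠ 2.5882 ✗
  (6.5, 1.5, 105°): beam 2 = 1.9319 ≠ 1.5529 ✗
  (4.5, 5.5, 255°): beam 1 = 4.6587 ≠ 2.5882 ✗
  (6.5, 3.5, 345°): beam 1 = 0.5176 ≠ 2.5882 ✗
  …
  (4.5, 5.5, 345°): r_1=2.5882, r_2=1.5529, r_3=0.5176, r_4=4.6587 — all match ✓
Unique over the lattice → pose = (4.5, 5.5, 345°).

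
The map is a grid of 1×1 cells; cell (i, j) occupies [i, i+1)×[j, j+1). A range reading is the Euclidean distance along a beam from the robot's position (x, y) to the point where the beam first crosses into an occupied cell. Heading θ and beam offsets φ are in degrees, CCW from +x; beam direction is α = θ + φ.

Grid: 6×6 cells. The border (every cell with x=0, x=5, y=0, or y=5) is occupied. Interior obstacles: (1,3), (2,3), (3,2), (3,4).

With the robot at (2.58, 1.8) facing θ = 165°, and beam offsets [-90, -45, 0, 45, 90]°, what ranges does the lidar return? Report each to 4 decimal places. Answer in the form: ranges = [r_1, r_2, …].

beam 1: φ=-90°, α=75°
  dir = (cos 75°, sin 75°) = (0.2588, 0.9659); from cell (2,1)
  next x-line at t=1.6228, next y-line at t=0.2071; Δt_x=3.8637, Δt_y=1.0353
    y: enter (2,2) at t=0.2071
    y: enter (2,3) at t=1.2423 ← occupied
  → r_1 = 1.2423
beam 2: φ=-45°, α=120°
  dir = (cos 120°, sin 120°) = (-0.5000, 0.8660); from cell (2,1)
  next x-line at t=1.1600, next y-line at t=0.2309; Δt_x=2.0000, Δt_y=1.1547
    y: enter (2,2) at t=0.2309
    x: enter (1,2) at t=1.1600
    y: enter (1,3) at t=1.3856 ← occupied
  → r_2 = 1.3856
beam 3: φ=0°, α=165°
  dir = (cos 165°, sin 165°) = (-0.9659, 0.2588); from cell (2,1)
  next x-line at t=0.6005, next y-line at t=0.7727; Δt_x=1.0353, Δt_y=3.8637
    x: enter (1,1) at t=0.6005
    y: enter (1,2) at t=0.7727
    x: enter (0,2) at t=1.6357 ← occupied
  → r_3 = 1.6357
beam 4: φ=45°, α=210°
  dir = (cos 210°, sin 210°) = (-0.8660, -0.5000); from cell (2,1)
  next x-line at t=0.6697, next y-line at t=1.6000; Δt_x=1.1547, Δt_y=2.0000
    x: enter (1,1) at t=0.6697
    y: enter (1,0) at t=1.6000 ← occupied
  → r_4 = 1.6000
beam 5: φ=90°, α=255°
  dir = (cos 255°, sin 255°) = (-0.2588, -0.9659); from cell (2,1)
  next x-line at t=2.2409, next y-line at t=0.8282; Δt_x=3.8637, Δt_y=1.0353
    y: enter (2,0) at t=0.8282 ← occupied
  → r_5 = 0.8282

ranges = [1.2423, 1.3856, 1.6357, 1.6000, 0.8282]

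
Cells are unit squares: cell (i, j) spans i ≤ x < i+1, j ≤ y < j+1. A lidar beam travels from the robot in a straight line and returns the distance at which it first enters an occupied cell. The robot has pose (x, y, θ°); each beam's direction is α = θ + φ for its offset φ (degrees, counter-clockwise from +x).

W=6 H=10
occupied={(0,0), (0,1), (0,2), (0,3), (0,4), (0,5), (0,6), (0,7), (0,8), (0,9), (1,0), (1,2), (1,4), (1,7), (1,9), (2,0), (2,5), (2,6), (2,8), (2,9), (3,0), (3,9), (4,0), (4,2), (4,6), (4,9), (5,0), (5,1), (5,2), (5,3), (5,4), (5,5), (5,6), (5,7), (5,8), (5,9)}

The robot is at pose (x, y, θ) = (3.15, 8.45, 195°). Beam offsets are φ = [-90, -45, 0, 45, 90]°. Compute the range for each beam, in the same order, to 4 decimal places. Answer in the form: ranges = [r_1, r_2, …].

beam 1: φ=-90°, α=105°
  cosα=-0.2588 sinα=0.9659 | (3,8) | tMaxX 0.5796 tMaxY 0.5694 | tΔX 3.8637 tΔY 1.0353
    t=0.5694 [y] (3,9) — stop
  → r_1 = 0.5694
beam 2: φ=-45°, α=150°
  cosα=-0.8660 sinα=0.5000 | (3,8) | tMaxX 0.1732 tMaxY 1.1000 | tΔX 1.1547 tΔY 2.0000
    t=0.1732 [x] (2,8) — stop
  → r_2 = 0.1732
beam 3: φ=0°, α=195°
  cosα=-0.9659 sinα=-0.2588 | (3,8) | tMaxX 0.1553 tMaxY 1.7387 | tΔX 1.0353 tΔY 3.8637
    t=0.1553 [x] (2,8) — stop
  → r_3 = 0.1553
beam 4: φ=45°, α=240°
  cosα=-0.5000 sinα=-0.8660 | (3,8) | tMaxX 0.3000 tMaxY 0.5196 | tΔX 2.0000 tΔY 1.1547
    t=0.3000 [x] (2,8) — stop
  → r_4 = 0.3000
beam 5: φ=90°, α=285°
  cosα=0.2588 sinα=-0.9659 | (3,8) | tMaxX 3.2841 tMaxY 0.4659 | tΔX 3.8637 tΔY 1.0353
    t=0.4659 [y] (3,7)
    t=1.5012 [y] (3,6)
    t=2.5364 [y] (3,5)
    t=3.2841 [x] (4,5)
    t=3.5717 [y] (4,4)
    t=4.6070 [y] (4,3)
    t=5.6423 [y] (4,2) — stop
  → r_5 = 5.6423

ranges = [0.5694, 0.1732, 0.1553, 0.3000, 5.6423]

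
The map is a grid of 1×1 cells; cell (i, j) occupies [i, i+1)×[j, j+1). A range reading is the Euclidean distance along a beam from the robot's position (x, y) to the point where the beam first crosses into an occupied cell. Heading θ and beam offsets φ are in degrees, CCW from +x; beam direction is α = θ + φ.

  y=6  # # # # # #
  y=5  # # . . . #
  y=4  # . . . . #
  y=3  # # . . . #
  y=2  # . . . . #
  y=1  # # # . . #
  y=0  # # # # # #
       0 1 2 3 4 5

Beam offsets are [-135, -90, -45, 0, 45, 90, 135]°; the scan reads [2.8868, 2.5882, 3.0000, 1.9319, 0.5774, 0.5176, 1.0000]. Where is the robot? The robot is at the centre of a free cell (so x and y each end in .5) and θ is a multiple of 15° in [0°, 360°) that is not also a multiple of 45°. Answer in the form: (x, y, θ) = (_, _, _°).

Enumerate (i+0.5, j+0.5, θ) over the 16 free cells and 16 admissible headings. For each, cast all 7 beams and compare to the given ranges.
  (2.5, 5.5, 285°): beam 1 = 0.5774 ≠ 2.8868 ✗
  (3.5, 1.5, 30°): beam 1 = 0.5176 ≠ 2.8868 ✗
  (4.5, 2.5, 300°): beam 1 = 2.5882 ≠ 2.8868 ✗
  (1.5, 4.5, 330°): beam 1 = 0.5176 ≠ 2.8868 ✗
  …
  (4.5, 4.5, 285°): r_1=2.8868, r_2=2.5882, r_3=3.0000, r_4=1.9319, r_5=0.5774, r_6=0.5176, r_7=1.0000 — all match ✓
Only this pose fits every beam.

(x, y, θ) = (4.5, 4.5, 285°)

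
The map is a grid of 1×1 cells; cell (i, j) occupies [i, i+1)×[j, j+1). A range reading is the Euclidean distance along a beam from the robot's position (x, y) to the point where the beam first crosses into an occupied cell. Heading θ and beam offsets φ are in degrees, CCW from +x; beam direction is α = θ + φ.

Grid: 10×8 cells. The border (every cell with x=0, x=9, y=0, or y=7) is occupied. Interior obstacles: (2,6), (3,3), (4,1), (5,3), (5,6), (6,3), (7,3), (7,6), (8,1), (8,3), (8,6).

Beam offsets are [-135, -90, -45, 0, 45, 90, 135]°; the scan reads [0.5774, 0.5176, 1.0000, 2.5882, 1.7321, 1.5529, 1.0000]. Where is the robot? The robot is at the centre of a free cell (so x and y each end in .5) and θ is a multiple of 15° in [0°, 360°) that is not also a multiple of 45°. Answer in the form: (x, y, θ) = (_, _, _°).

Enumerate (i+0.5, j+0.5, θ) over the 37 free cells and 16 admissible headings. For each, cast all 7 beams and compare to the given ranges.
  (6.5, 4.5, 15°): beam 6 = 1.9319 ≠ 1.5529 ✗
  (1.5, 1.5, 75°): beam 2 = 1.9319 ≠ 0.5176 ✗
  (5.5, 4.5, 75°): beam 2 = 1.9319 ≠ 0.5176 ✗
  (8.5, 5.5, 285°): beam 1 = 1.0000 ≠ 0.5774 ✗
  …
  (7.5, 2.5, 195°): r_1=0.5774, r_2=0.5176, r_3=1.0000, r_4=2.5882, r_5=1.7321, r_6=1.5529, r_7=1.0000 — all match ✓
Unique over the lattice → pose = (7.5, 2.5, 195°).

(x, y, θ) = (7.5, 2.5, 195°)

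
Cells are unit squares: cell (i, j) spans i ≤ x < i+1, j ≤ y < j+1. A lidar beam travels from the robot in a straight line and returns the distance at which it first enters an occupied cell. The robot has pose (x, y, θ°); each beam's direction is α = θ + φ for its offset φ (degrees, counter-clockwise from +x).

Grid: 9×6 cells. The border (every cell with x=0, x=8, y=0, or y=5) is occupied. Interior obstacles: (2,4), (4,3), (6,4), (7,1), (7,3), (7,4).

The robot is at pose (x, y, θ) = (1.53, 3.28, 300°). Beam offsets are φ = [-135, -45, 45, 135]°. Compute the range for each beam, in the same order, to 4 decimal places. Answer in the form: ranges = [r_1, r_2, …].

ranges = [0.5487, 2.0478, 5.6630, 1.7807]

beam 1: φ=-135°, α=165°
  dir = (cos 165°, sin 165°) = (-0.9659, 0.2588); from cell (1,3)
  next x-line at t=0.5487, next y-line at t=2.7819; Δt_x=1.0353, Δt_y=3.8637
    x: enter (0,3) at t=0.5487 ← occupied
  → r_1 = 0.5487
beam 2: φ=-45°, α=255°
  dir = (cos 255°, sin 255°) = (-0.2588, -0.9659); from cell (1,3)
  next x-line at t=2.0478, next y-line at t=0.2899; Δt_x=3.8637, Δt_y=1.0353
    y: enter (1,2) at t=0.2899
    y: enter (1,1) at t=1.3252
    x: enter (0,1) at t=2.0478 ← occupied
  → r_2 = 2.0478
beam 3: φ=45°, α=345°
  dir = (cos 345°, sin 345°) = (0.9659, -0.2588); from cell (1,3)
  next x-line at t=0.4866, next y-line at t=1.0818; Δt_x=1.0353, Δt_y=3.8637
    x: enter (2,3) at t=0.4866
    y: enter (2,2) at t=1.0818
    x: enter (3,2) at t=1.5219
    x: enter (4,2) at t=2.5571
    x: enter (5,2) at t=3.5924
    x: enter (6,2) at t=4.6277
    y: enter (6,1) at t=4.9455
    x: enter (7,1) at t=5.6630 ← occupied
  → r_3 = 5.6630
beam 4: φ=135°, α=75°
  dir = (cos 75°, sin 75°) = (0.2588, 0.9659); from cell (1,3)
  next x-line at t=1.8159, next y-line at t=0.7454; Δt_x=3.8637, Δt_y=1.0353
    y: enter (1,4) at t=0.7454
    y: enter (1,5) at t=1.7807 ← occupied
  → r_4 = 1.7807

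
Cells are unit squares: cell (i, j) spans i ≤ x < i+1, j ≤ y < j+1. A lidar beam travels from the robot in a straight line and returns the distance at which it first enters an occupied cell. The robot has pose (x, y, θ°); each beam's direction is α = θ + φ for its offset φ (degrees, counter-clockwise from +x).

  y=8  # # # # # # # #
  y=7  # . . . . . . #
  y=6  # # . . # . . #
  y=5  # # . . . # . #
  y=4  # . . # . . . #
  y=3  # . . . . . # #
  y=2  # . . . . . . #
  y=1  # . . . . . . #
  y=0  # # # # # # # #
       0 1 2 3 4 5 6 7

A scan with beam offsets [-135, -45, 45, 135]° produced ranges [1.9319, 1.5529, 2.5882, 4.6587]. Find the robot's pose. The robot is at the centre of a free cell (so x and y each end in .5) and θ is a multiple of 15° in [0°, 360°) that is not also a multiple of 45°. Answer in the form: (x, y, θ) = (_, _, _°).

Enumerate (i+0.5, j+0.5, θ) over the 36 free cells and 16 admissible headings. For each, cast all 4 beams and compare to the given ranges.
  (4.5, 1.5, 255°): beam 1 = 2.8868 ≠ 1.9319 ✗
  (6.5, 7.5, 150°): beam 1 = 0.5176 ≠ 1.9319 ✗
  (6.5, 6.5, 30°): beam 1 = 5.6940 ≠ 1.9319 ✗
  (2.5, 1.5, 240°): beam 1 = 3.6235 ≠ 1.9319 ✗
  …
  (2.5, 3.5, 240°): r_1=1.9319, r_2=1.5529, r_3=2.5882, r_4=4.6587 — all match ✓
Only this pose fits every beam.

(x, y, θ) = (2.5, 3.5, 240°)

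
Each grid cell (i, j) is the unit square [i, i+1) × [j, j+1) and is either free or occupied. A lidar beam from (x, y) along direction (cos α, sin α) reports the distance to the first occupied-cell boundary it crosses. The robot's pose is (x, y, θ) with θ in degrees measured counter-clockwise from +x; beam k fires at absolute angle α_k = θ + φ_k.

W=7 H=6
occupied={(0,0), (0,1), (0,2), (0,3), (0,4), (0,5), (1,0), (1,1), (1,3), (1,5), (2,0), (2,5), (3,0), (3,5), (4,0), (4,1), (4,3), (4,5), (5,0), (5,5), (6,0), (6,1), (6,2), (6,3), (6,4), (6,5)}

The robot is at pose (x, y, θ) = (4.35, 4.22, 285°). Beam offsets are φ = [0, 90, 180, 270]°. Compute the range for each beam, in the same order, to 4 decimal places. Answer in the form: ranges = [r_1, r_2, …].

ranges = [0.2278, 1.7082, 0.8075, 2.4329]

beam 1: φ=0°, α=285°
  direction (0.2588, -0.9659); cell (4,4); t to first gridline: x 2.5114, y 0.2278 (then +3.8637 / +1.0353)
    (4,3) via y @ 0.2278  # hit
  → r_1 = 0.2278
beam 2: φ=90°, α=15°
  direction (0.9659, 0.2588); cell (4,4); t to first gridline: x 0.6729, y 3.0137 (then +1.0353 / +3.8637)
    (5,4) via x @ 0.6729
    (6,4) via x @ 1.7082  # hit
  → r_2 = 1.7082
beam 3: φ=180°, α=105°
  direction (-0.2588, 0.9659); cell (4,4); t to first gridline: x 1.3523, y 0.8075 (then +3.8637 / +1.0353)
    (4,5) via y @ 0.8075  # hit
  → r_3 = 0.8075
beam 4: φ=270°, α=195°
  direction (-0.9659, -0.2588); cell (4,4); t to first gridline: x 0.3623, y 0.8500 (then +1.0353 / +3.8637)
    (3,4) via x @ 0.3623
    (3,3) via y @ 0.8500
    (2,3) via x @ 1.3976
    (1,3) via x @ 2.4329  # hit
  → r_4 = 2.4329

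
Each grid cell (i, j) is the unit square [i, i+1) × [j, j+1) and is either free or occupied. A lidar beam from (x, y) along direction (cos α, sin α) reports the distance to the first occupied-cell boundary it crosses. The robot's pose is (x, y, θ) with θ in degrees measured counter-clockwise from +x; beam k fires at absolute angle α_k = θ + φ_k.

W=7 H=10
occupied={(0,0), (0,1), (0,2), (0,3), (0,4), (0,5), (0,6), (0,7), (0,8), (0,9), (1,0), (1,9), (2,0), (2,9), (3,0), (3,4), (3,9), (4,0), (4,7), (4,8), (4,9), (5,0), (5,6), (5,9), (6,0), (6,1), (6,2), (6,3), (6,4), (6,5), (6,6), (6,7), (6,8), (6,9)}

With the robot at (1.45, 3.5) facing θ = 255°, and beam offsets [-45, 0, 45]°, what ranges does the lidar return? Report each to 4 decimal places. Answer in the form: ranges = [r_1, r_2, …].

ranges = [0.5196, 1.7387, 2.8868]

beam 1: φ=-45°, α=210°
  cosα=-0.8660 sinα=-0.5000 | (1,3) | tMaxX 0.5196 tMaxY 1.0000 | tΔX 1.1547 tΔY 2.0000
    t=0.5196 [x] (0,3) — stop
  → r_1 = 0.5196
beam 2: φ=0°, α=255°
  cosα=-0.2588 sinα=-0.9659 | (1,3) | tMaxX 1.7387 tMaxY 0.5176 | tΔX 3.8637 tΔY 1.0353
    t=0.5176 [y] (1,2)
    t=1.5529 [y] (1,1)
    t=1.7387 [x] (0,1) — stop
  → r_2 = 1.7387
beam 3: φ=45°, α=300°
  cosα=0.5000 sinα=-0.8660 | (1,3) | tMaxX 1.1000 tMaxY 0.5774 | tΔX 2.0000 tΔY 1.1547
    t=0.5774 [y] (1,2)
    t=1.1000 [x] (2,2)
    t=1.7321 [y] (2,1)
    t=2.8868 [y] (2,0) — stop
  → r_3 = 2.8868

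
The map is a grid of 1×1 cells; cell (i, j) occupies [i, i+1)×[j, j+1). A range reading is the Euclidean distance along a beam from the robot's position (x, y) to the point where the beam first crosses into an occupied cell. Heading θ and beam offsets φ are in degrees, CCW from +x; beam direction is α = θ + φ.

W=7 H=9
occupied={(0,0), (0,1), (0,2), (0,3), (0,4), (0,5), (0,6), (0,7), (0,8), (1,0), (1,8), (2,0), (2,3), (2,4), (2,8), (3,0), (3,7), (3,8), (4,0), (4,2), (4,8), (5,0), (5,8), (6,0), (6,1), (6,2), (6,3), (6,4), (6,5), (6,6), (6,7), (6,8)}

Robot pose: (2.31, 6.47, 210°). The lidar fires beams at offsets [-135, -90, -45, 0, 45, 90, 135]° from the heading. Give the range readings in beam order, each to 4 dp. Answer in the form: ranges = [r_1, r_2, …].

ranges = [1.5840, 1.7667, 1.3562, 1.5127, 5.0615, 4.0068, 3.8202]

beam 1: φ=-135°, α=75°
  direction (0.2588, 0.9659); cell (2,6); t to first gridline: x 2.6660, y 0.5487 (then +3.8637 / +1.0353)
    (2,7) via y @ 0.5487
    (2,8) via y @ 1.5840  # hit
  → r_1 = 1.5840
beam 2: φ=-90°, α=120°
  direction (-0.5000, 0.8660); cell (2,6); t to first gridline: x 0.6200, y 0.6120 (then +2.0000 / +1.1547)
    (2,7) via y @ 0.6120
    (1,7) via x @ 0.6200
    (1,8) via y @ 1.7667  # hit
  → r_2 = 1.7667
beam 3: φ=-45°, α=165°
  direction (-0.9659, 0.2588); cell (2,6); t to first gridline: x 0.3209, y 2.0478 (then +1.0353 / +3.8637)
    (1,6) via x @ 0.3209
    (0,6) via x @ 1.3562  # hit
  → r_3 = 1.3562
beam 4: φ=0°, α=210°
  direction (-0.8660, -0.5000); cell (2,6); t to first gridline: x 0.3580, y 0.9400 (then +1.1547 / +2.0000)
    (1,6) via x @ 0.3580
    (1,5) via y @ 0.9400
    (0,5) via x @ 1.5127  # hit
  → r_4 = 1.5127
beam 5: φ=45°, α=255°
  direction (-0.2588, -0.9659); cell (2,6); t to first gridline: x 1.1977, y 0.4866 (then +3.8637 / +1.0353)
    (2,5) via y @ 0.4866
    (1,5) via x @ 1.1977
    (1,4) via y @ 1.5219
    (1,3) via y @ 2.5571
    (1,2) via y @ 3.5924
    (1,1) via y @ 4.6277
    (0,1) via x @ 5.0615  # hit
  → r_5 = 5.0615
beam 6: φ=90°, α=300°
  direction (0.5000, -0.8660); cell (2,6); t to first gridline: x 1.3800, y 0.5427 (then +2.0000 / +1.1547)
    (2,5) via y @ 0.5427
    (3,5) via x @ 1.3800
    (3,4) via y @ 1.6974
    (3,3) via y @ 2.8521
    (4,3) via x @ 3.3800
    (4,2) via y @ 4.0068  # hit
  → r_6 = 4.0068
beam 7: φ=135°, α=345°
  direction (0.9659, -0.2588); cell (2,6); t to first gridline: x 0.7143, y 1.8159 (then +1.0353 / +3.8637)
    (3,6) via x @ 0.7143
    (4,6) via x @ 1.7496
    (4,5) via y @ 1.8159
    (5,5) via x @ 2.7849
    (6,5) via x @ 3.8202  # hit
  → r_7 = 3.8202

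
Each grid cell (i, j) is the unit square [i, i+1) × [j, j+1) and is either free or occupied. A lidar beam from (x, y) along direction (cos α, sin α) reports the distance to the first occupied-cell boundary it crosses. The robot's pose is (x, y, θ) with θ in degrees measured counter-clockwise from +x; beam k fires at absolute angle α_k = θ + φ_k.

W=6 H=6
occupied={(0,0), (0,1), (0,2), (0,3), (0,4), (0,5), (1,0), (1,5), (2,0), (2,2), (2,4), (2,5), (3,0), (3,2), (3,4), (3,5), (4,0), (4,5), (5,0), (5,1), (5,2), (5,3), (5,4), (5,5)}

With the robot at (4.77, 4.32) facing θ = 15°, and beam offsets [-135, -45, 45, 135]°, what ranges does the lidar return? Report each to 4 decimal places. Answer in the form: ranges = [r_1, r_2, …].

ranges = [1.5400, 0.2656, 0.4600, 0.8891]

beam 1: φ=-135°, α=240°
  dir = (cos 240°, sin 240°) = (-0.5000, -0.8660); from cell (4,4)
  next x-line at t=1.5400, next y-line at t=0.3695; Δt_x=2.0000, Δt_y=1.1547
    y: enter (4,3) at t=0.3695
    y: enter (4,2) at t=1.5242
    x: enter (3,2) at t=1.5400 ← occupied
  → r_1 = 1.5400
beam 2: φ=-45°, α=330°
  dir = (cos 330°, sin 330°) = (0.8660, -0.5000); from cell (4,4)
  next x-line at t=0.2656, next y-line at t=0.6400; Δt_x=1.1547, Δt_y=2.0000
    x: enter (5,4) at t=0.2656 ← occupied
  → r_2 = 0.2656
beam 3: φ=45°, α=60°
  dir = (cos 60°, sin 60°) = (0.5000, 0.8660); from cell (4,4)
  next x-line at t=0.4600, next y-line at t=0.7852; Δt_x=2.0000, Δt_y=1.1547
    x: enter (5,4) at t=0.4600 ← occupied
  → r_3 = 0.4600
beam 4: φ=135°, α=150°
  dir = (cos 150°, sin 150°) = (-0.8660, 0.5000); from cell (4,4)
  next x-line at t=0.8891, next y-line at t=1.3600; Δt_x=1.1547, Δt_y=2.0000
    x: enter (3,4) at t=0.8891 ← occupied
  → r_4 = 0.8891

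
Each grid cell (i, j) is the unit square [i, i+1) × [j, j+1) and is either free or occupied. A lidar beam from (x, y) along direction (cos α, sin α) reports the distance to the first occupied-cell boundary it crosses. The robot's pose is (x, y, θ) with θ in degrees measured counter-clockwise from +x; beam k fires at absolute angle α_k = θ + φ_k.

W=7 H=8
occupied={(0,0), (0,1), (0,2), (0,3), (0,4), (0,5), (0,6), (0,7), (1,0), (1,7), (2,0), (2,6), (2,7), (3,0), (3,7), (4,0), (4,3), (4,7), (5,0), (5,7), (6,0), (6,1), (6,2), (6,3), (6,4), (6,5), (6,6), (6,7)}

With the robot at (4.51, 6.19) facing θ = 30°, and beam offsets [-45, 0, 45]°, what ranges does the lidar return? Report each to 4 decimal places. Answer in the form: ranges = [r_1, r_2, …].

beam 1: φ=-45°, α=345°
  dir = (cos 345°, sin 345°) = (0.9659, -0.2588); from cell (4,6)
  next x-line at t=0.5073, next y-line at t=0.7341; Δt_x=1.0353, Δt_y=3.8637
    x: enter (5,6) at t=0.5073
    y: enter (5,5) at t=0.7341
    x: enter (6,5) at t=1.5426 ← occupied
  → r_1 = 1.5426
beam 2: φ=0°, α=30°
  dir = (cos 30°, sin 30°) = (0.8660, 0.5000); from cell (4,6)
  next x-line at t=0.5658, next y-line at t=1.6200; Δt_x=1.1547, Δt_y=2.0000
    x: enter (5,6) at t=0.5658
    y: enter (5,7) at t=1.6200 ← occupied
  → r_2 = 1.6200
beam 3: φ=45°, α=75°
  dir = (cos 75°, sin 75°) = (0.2588, 0.9659); from cell (4,6)
  next x-line at t=1.8932, next y-line at t=0.8386; Δt_x=3.8637, Δt_y=1.0353
    y: enter (4,7) at t=0.8386 ← occupied
  → r_3 = 0.8386

ranges = [1.5426, 1.6200, 0.8386]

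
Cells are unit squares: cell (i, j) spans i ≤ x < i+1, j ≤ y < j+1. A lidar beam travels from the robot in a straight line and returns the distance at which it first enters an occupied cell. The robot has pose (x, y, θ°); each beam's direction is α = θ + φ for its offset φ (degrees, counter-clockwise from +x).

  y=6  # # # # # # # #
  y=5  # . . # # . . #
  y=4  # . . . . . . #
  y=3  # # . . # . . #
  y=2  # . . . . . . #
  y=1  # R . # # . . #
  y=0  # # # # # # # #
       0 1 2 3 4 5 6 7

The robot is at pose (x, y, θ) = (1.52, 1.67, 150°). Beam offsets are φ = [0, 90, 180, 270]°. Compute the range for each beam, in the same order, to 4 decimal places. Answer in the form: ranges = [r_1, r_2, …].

beam 1: φ=0°, α=150°
  dir = (cos 150°, sin 150°) = (-0.8660, 0.5000); from cell (1,1)
  next x-line at t=0.6004, next y-line at t=0.6600; Δt_x=1.1547, Δt_y=2.0000
    x: enter (0,1) at t=0.6004 ← occupied
  → r_1 = 0.6004
beam 2: φ=90°, α=240°
  dir = (cos 240°, sin 240°) = (-0.5000, -0.8660); from cell (1,1)
  next x-line at t=1.0400, next y-line at t=0.7736; Δt_x=2.0000, Δt_y=1.1547
    y: enter (1,0) at t=0.7736 ← occupied
  → r_2 = 0.7736
beam 3: φ=180°, α=330°
  dir = (cos 330°, sin 330°) = (0.8660, -0.5000); from cell (1,1)
  next x-line at t=0.5543, next y-line at t=1.3400; Δt_x=1.1547, Δt_y=2.0000
    x: enter (2,1) at t=0.5543
    y: enter (2,0) at t=1.3400 ← occupied
  → r_3 = 1.3400
beam 4: φ=270°, α=60°
  dir = (cos 60°, sin 60°) = (0.5000, 0.8660); from cell (1,1)
  next x-line at t=0.9600, next y-line at t=0.3811; Δt_x=2.0000, Δt_y=1.1547
    y: enter (1,2) at t=0.3811
    x: enter (2,2) at t=0.9600
    y: enter (2,3) at t=1.5358
    y: enter (2,4) at t=2.6905
    x: enter (3,4) at t=2.9600
    y: enter (3,5) at t=3.8452 ← occupied
  → r_4 = 3.8452

ranges = [0.6004, 0.7736, 1.3400, 3.8452]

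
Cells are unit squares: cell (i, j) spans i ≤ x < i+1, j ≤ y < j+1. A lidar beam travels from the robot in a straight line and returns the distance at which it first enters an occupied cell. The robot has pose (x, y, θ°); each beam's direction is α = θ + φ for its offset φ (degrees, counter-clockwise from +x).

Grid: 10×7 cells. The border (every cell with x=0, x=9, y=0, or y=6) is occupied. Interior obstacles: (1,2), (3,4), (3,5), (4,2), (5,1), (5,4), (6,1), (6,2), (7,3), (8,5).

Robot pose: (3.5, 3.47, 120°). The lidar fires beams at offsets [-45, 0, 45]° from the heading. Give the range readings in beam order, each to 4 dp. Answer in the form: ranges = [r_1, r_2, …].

beam 1: φ=-45°, α=75°
  direction (0.2588, 0.9659); cell (3,3); t to first gridline: x 1.9319, y 0.5487 (then +3.8637 / +1.0353)
    (3,4) via y @ 0.5487  # hit
  → r_1 = 0.5487
beam 2: φ=0°, α=120°
  direction (-0.5000, 0.8660); cell (3,3); t to first gridline: x 1.0000, y 0.6120 (then +2.0000 / +1.1547)
    (3,4) via y @ 0.6120  # hit
  → r_2 = 0.6120
beam 3: φ=45°, α=165°
  direction (-0.9659, 0.2588); cell (3,3); t to first gridline: x 0.5176, y 2.0478 (then +1.0353 / +3.8637)
    (2,3) via x @ 0.5176
    (1,3) via x @ 1.5529
    (1,4) via y @ 2.0478
    (0,4) via x @ 2.5882  # hit
  → r_3 = 2.5882

ranges = [0.5487, 0.6120, 2.5882]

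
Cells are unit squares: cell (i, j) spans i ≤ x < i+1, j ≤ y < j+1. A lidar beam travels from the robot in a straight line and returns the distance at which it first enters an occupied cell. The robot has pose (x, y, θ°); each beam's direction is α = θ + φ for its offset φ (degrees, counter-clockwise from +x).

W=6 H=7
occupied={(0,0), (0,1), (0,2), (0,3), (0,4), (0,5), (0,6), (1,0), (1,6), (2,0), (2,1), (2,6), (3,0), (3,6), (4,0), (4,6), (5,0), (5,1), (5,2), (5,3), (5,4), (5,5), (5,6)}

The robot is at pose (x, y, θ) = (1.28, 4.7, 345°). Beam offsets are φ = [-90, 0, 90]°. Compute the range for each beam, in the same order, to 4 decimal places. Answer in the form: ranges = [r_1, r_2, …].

ranges = [1.0818, 3.8512, 1.3459]

beam 1: φ=-90°, α=255°
  cosα=-0.2588 sinα=-0.9659 | (1,4) | tMaxX 1.0818 tMaxY 0.7247 | tΔX 3.8637 tΔY 1.0353
    t=0.7247 [y] (1,3)
    t=1.0818 [x] (0,3) — stop
  → r_1 = 1.0818
beam 2: φ=0°, α=345°
  cosα=0.9659 sinα=-0.2588 | (1,4) | tMaxX 0.7454 tMaxY 2.7046 | tΔX 1.0353 tΔY 3.8637
    t=0.7454 [x] (2,4)
    t=1.7807 [x] (3,4)
    t=2.7046 [y] (3,3)
    t=2.8160 [x] (4,3)
    t=3.8512 [x] (5,3) — stop
  → r_2 = 3.8512
beam 3: φ=90°, α=75°
  cosα=0.2588 sinα=0.9659 | (1,4) | tMaxX 2.7819 tMaxY 0.3106 | tΔX 3.8637 tΔY 1.0353
    t=0.3106 [y] (1,5)
    t=1.3459 [y] (1,6) — stop
  → r_3 = 1.3459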